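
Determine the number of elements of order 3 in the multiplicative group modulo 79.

φ(79) = 79 − 1 = 78 = 2 · 3 · 13.
Since (Z/79Z)^× is cyclic of order 78, the number of elements of order d is φ(d) when d | 78 and 0 otherwise.
3 | 78, and φ(3) = 3 − 1 = 2.

2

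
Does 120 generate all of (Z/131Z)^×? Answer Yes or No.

Yes

φ(131) = 131 − 1 = 130 = 2 · 5 · 13.
An element g generates (Z/131Z)^× iff g^(130/q) ≢ 1 (mod 131) for each prime q ∈ {2, 5, 13}.
120^65 ≡ 130 (mod 131)  [q = 2: ≢ 1 ✓]
120^26 ≡ 53 (mod 131)  [q = 5: ≢ 1 ✓]
120^10 ≡ 84 (mod 131)  [q = 13: ≢ 1 ✓]
Every test exponent gives a nontrivial residue, hence 120 generates the full group.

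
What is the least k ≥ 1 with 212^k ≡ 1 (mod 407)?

Since 212 ∈ (Z/407Z)^×, its order divides φ(407) = φ(11·37) = (11−1)·(37−1) = 10·36 = 360 = 2^3 · 3^2 · 5.
Divisors of 360: 1, 2, 3, 4, 5, 6, 8, 9, 10, 12, 15, 18, 20, 24, 30, 36, 40, 45, 60, 72, 90, 120, 180, 360.
Evaluate successive powers at the divisors of 360:
212^1 ≡ 212
212^2 ≡ 174
212^3 ≡ 258
212^4 ≡ 158
212^5 ≡ 122
212^6 ≡ 223
212^8 ≡ 137
212^9 ≡ 147
212^10 ≡ 232
212^12 ≡ 75
212^15 ≡ 221
212^18 ≡ 38
212^20 ≡ 100
212^24 ≡ 334
212^30 ≡ 1
So ord_407(212) = 30.

30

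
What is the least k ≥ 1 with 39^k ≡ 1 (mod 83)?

By Lagrange's theorem, ord_83(39) divides φ(83) = 83 − 1 = 82 = 2 · 41.
Divisors of 82: 1, 2, 41, 82.
Compute 39^d (mod 83) for the divisors d until we hit 1:
39^1 ≡ 39 (mod 83)
39^2 ≡ 27 (mod 83)
39^41 ≡ 82 (mod 83)
39^82 ≡ 1 (mod 83) ✓
The smallest such exponent is 82, so the order of 39 is 82.

82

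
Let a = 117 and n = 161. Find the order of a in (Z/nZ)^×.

66

By Lagrange's theorem, ord_161(117) divides φ(161) = φ(7·23) = (7−1)·(23−1) = 6·22 = 132 = 2^2 · 3 · 11.
Divisors of 132: 1, 2, 3, 4, 6, 11, 12, 22, 33, 44, 66, 132.
Check 117^d mod 161 for each divisor in increasing order:
117^1 ≡ 117 (mod 161)
117^2 ≡ 4 (mod 161)
117^3 ≡ 146 (mod 161)
117^4 ≡ 16 (mod 161)
117^6 ≡ 64 (mod 161)
117^11 ≡ 24 (mod 161)
117^12 ≡ 71 (mod 161)
117^22 ≡ 93 (mod 161)
117^33 ≡ 139 (mod 161)
117^44 ≡ 116 (mod 161)
117^66 ≡ 1 (mod 161) ✓
So ord_161(117) = 66.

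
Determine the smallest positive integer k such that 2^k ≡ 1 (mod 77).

30

The order of 2 must divide φ(77) = φ(7·11) = (7−1)·(11−1) = 6·10 = 60 = 2^2 · 3 · 5.
Divisors of 60: 1, 2, 3, 4, 5, 6, 10, 12, 15, 20, 30, 60.
Test each divisor d:
2^1 ≡ 2
2^2 ≡ 4
2^3 ≡ 8
2^4 ≡ 16
2^5 ≡ 32
2^6 ≡ 64
2^10 ≡ 23
2^12 ≡ 15
2^15 ≡ 43
2^20 ≡ 67
2^30 ≡ 1
So ord_77(2) = 30.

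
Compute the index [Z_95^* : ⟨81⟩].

The order of 81 must divide φ(95) = φ(5·19) = (5−1)·(19−1) = 4·18 = 72 = 2^3 · 3^2.
Divisors of 72: 1, 2, 3, 4, 6, 8, 9, 12, 18, 24, 36, 72.
Compute 81^d (mod 95) for the divisors d until we hit 1:
81^1 ≡ 81 (mod 95)
81^2 ≡ 6 (mod 95)
81^3 ≡ 11 (mod 95)
81^4 ≡ 36 (mod 95)
81^6 ≡ 26 (mod 95)
81^8 ≡ 61 (mod 95)
81^9 ≡ 1 (mod 95) ✓
Thus |⟨81⟩| = ord(81) = 9.
Index = |(Z/95Z)^×| / |⟨81⟩| = 72 / 9 = 8.

8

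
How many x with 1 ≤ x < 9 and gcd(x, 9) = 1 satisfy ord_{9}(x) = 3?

φ(9) = φ(3^2) = 3·(3−1) = 6 = 2 · 3.
(Z/9Z)^× is cyclic (|G| = 6); a cyclic group of order m has exactly φ(d) elements of each order d | m, and none otherwise.
3 | 6, and φ(3) = 3 − 1 = 2.

2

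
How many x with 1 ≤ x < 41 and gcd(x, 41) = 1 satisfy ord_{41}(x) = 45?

0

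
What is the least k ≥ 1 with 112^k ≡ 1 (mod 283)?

141

The order of 112 must divide φ(283) = 283 − 1 = 282 = 2 · 3 · 47.
Divisors of 282: 1, 2, 3, 6, 47, 94, 141, 282.
Test each divisor d:
112^1 ≡ 112
112^2 ≡ 92
112^3 ≡ 116
112^6 ≡ 155
112^47 ≡ 238
112^94 ≡ 44
112^141 ≡ 1
Therefore the multiplicative order of 112 modulo 283 is 141.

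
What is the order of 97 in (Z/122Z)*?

30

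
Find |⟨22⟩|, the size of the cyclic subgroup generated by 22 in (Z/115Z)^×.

4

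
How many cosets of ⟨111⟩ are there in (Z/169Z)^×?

Since 111 ∈ (Z/169Z)^×, its order divides φ(169) = φ(13^2) = 13·(13−1) = 156 = 2^2 · 3 · 13.
Divisors of 156: 1, 2, 3, 4, 6, 12, 13, 26, 39, 52, 78, 156.
Check 111^d mod 169 for each divisor in increasing order:
111^1 ≡ 111
111^2 ≡ 153
111^3 ≡ 83
111^4 ≡ 87
111^6 ≡ 129
111^12 ≡ 79
111^13 ≡ 150
111^26 ≡ 23
111^39 ≡ 70
111^52 ≡ 22
111^78 ≡ 168
111^156 ≡ 1
The order of 111 is 156, so the subgroup it generates has 156 elements.
[(Z/169Z)^× : ⟨111⟩] = 156/156 = 1.

1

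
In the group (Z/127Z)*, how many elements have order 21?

12

φ(127) = 127 − 1 = 126 = 2 · 3^2 · 7.
(Z/127Z)^× is cyclic (|G| = 126); a cyclic group of order m has exactly φ(d) elements of each order d | m, and none otherwise.
21 = 3 · 7 divides 126, and φ(21) = 12.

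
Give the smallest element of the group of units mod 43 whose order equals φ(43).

3

φ(43) = 43 − 1 = 42 = 2 · 3 · 7.
Test candidates g = 2, 3, … against the prime factors q ∈ {2, 3, 7} of φ(43): g is a generator iff g^(42/q) ≢ 1 for every such q.
g = 2: 2^21 ≡ 42; 2^14 ≡ 1 — hits 1, so not a primitive root.
g = 3: 3^21 ≡ 42; 3^14 ≡ 36; 3^6 ≡ 41 — none is 1, so 3 is a primitive root.
So 3 is the smallest generator of (Z/43Z)^×.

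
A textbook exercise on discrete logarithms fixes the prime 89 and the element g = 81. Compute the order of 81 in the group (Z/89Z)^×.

22

ord(81) | φ(89) = 89 − 1 = 88 = 2^3 · 11.
Divisors of 88: 1, 2, 4, 8, 11, 22, 44, 88.
Compute 81^d (mod 89) for the divisors d until we hit 1:
81^1 ≡ 81 (mod 89)
81^2 ≡ 64 (mod 89)
81^4 ≡ 2 (mod 89)
81^8 ≡ 4 (mod 89)
81^11 ≡ 88 (mod 89)
81^22 ≡ 1 (mod 89) ✓
Hence ord(81) = 22.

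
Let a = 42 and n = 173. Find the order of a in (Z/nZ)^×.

By Lagrange's theorem, ord_173(42) divides φ(173) = 173 − 1 = 172 = 2^2 · 43.
Divisors of 172: 1, 2, 4, 43, 86, 172.
Evaluate successive powers at the divisors of 172:
42^1 ≡ 42 (mod 173)
42^2 ≡ 34 (mod 173)
42^4 ≡ 118 (mod 173)
42^43 ≡ 93 (mod 173)
42^86 ≡ 172 (mod 173)
42^172 ≡ 1 (mod 173) ✓
Hence ord(42) = 172.

172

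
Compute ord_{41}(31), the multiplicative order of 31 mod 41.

10

Since 31 ∈ (Z/41Z)^×, its order divides φ(41) = 41 − 1 = 40 = 2^3 · 5.
Divisors of 40: 1, 2, 4, 5, 8, 10, 20, 40.
Check 31^d mod 41 for each divisor in increasing order:
31^1 ≡ 31
31^2 ≡ 18
31^4 ≡ 37
31^5 ≡ 40
31^8 ≡ 16
31^10 ≡ 1
The smallest such exponent is 10, so the order of 31 is 10.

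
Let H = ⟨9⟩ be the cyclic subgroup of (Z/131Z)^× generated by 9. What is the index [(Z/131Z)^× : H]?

Since 9 ∈ (Z/131Z)^×, its order divides φ(131) = 131 − 1 = 130 = 2 · 5 · 13.
Divisors of 130: 1, 2, 5, 10, 13, 26, 65, 130.
Test each divisor d:
9^1 ≡ 9 (mod 131)
9^2 ≡ 81 (mod 131)
9^5 ≡ 99 (mod 131)
9^10 ≡ 107 (mod 131)
9^13 ≡ 58 (mod 131)
9^26 ≡ 89 (mod 131)
9^65 ≡ 1 (mod 131) ✓
Thus |⟨9⟩| = ord(9) = 65.
The index is φ(131) / ord(9) = 130 / 65 = 2.

2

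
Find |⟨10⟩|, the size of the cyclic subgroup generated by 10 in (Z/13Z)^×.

Since 10 ∈ (Z/13Z)^×, its order divides φ(13) = 13 − 1 = 12 = 2^2 · 3.
Divisors of 12: 1, 2, 3, 4, 6, 12.
Test each divisor d:
10^1 ≡ 10 (mod 13)
10^2 ≡ 9 (mod 13)
10^3 ≡ 12 (mod 13)
10^4 ≡ 3 (mod 13)
10^6 ≡ 1 (mod 13) ✓
Therefore the multiplicative order of 10 modulo 13 is 6.

6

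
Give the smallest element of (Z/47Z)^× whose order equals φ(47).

φ(47) = 47 − 1 = 46 = 2 · 23.
Test candidates g = 2, 3, … against the prime factors q ∈ {2, 23} of φ(47): g is a generator iff g^(46/q) ≢ 1 for every such q.
g = 2: 2^23 ≡ 1 — hits 1, so not a primitive root.
g = 3: 3^23 ≡ 1 — hits 1, so not a primitive root.
g = 4: 4^23 ≡ 1 — hits 1, so not a primitive root.
g = 5: 5^23 ≡ 46; 5^2 ≡ 25 — none is 1, so 5 is a primitive root.
Hence the least primitive root of 47 is 5.

5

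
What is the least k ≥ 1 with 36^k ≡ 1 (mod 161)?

11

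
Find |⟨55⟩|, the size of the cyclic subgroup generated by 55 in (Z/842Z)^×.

70

ord(55) | φ(842) = φ(2)·φ(421) = 1·420 = 420 = 2^2 · 3 · 5 · 7.
Divisors of 420: 1, 2, 3, 4, 5, 6, 7, 10, 12, 14, 15, 20, 21, 28, 30, 35, 42, 60, 70, 84, 105, 140, 210, 420.
Test each divisor d:
55^1 ≡ 55 (mod 842)
55^2 ≡ 499 (mod 842)
55^3 ≡ 501 (mod 842)
55^4 ≡ 611 (mod 842)
55^5 ≡ 767 (mod 842)
55^6 ≡ 85 (mod 842)
55^7 ≡ 465 (mod 842)
55^10 ≡ 573 (mod 842)
55^12 ≡ 489 (mod 842)
55^14 ≡ 673 (mod 842)
55^15 ≡ 809 (mod 842)
55^20 ≡ 791 (mod 842)
55^21 ≡ 563 (mod 842)
55^28 ≡ 775 (mod 842)
55^30 ≡ 247 (mod 842)
55^35 ≡ 841 (mod 842)
55^42 ≡ 377 (mod 842)
55^60 ≡ 385 (mod 842)
55^70 ≡ 1 (mod 842) ✓
Therefore the multiplicative order of 55 modulo 842 is 70.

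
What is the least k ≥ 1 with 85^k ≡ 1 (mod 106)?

52

ord(85) | φ(106) = φ(2)·φ(53) = 1·52 = 52 = 2^2 · 13.
Divisors of 52: 1, 2, 4, 13, 26, 52.
Evaluate successive powers at the divisors of 52:
85^1 ≡ 85 (mod 106)
85^2 ≡ 17 (mod 106)
85^4 ≡ 77 (mod 106)
85^13 ≡ 83 (mod 106)
85^26 ≡ 105 (mod 106)
85^52 ≡ 1 (mod 106) ✓
So ord_106(85) = 52.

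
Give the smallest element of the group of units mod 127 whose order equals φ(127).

3

φ(127) = 127 − 1 = 126 = 2 · 3^2 · 7.
Test candidates g = 2, 3, … against the prime factors q ∈ {2, 3, 7} of φ(127): g is a generator iff g^(126/q) ≢ 1 for every such q.
g = 2: 2^63 ≡ 1 — hits 1, so not a primitive root.
g = 3: 3^63 ≡ 126; 3^42 ≡ 107; 3^18 ≡ 4 — none is 1, so 3 is a primitive root.
Hence the least primitive root of 127 is 3.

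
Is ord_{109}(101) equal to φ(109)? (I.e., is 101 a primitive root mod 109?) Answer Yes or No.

No

φ(109) = 109 − 1 = 108 = 2^2 · 3^3.
Test 101^(108/q) mod 109 for each prime factor q of 108:
101^54 ≡ 108 (mod 109)  [q = 2: ≢ 1 ✓]
101^36 ≡ 1 (mod 109)  [q = 3: ≡ 1 ✗]
101^36 ≡ 1 shows ord(101) | 36, strictly less than φ(109); not a primitive root.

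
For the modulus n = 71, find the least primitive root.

φ(71) = 71 − 1 = 70 = 2 · 5 · 7.
g is a primitive root iff g^(70/q) ≢ 1 (mod 71) for each prime q ∈ {2, 5, 7}.
g = 2: 2^35 ≡ 1 — hits 1, so not a primitive root.
g = 3: 3^35 ≡ 1 — hits 1, so not a primitive root.
g = 4: 4^35 ≡ 1 — hits 1, so not a primitive root.
g = 5: 5^35 ≡ 1 — hits 1, so not a primitive root.
g = 6: 6^35 ≡ 1 — hits 1, so not a primitive root.
g = 7: 7^35 ≡ 70; 7^14 ≡ 54; 7^10 ≡ 45 — none is 1, so 7 is a primitive root.
The smallest primitive root modulo 71 is 7.

7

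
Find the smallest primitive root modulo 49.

3

φ(49) = φ(7^2) = 7·(7−1) = 42 = 2 · 3 · 7.
g is a primitive root iff g^(42/q) ≢ 1 (mod 49) for each prime q ∈ {2, 3, 7}.
g = 2: 2^21 ≡ 1 — hits 1, so not a primitive root.
g = 3: 3^21 ≡ 48; 3^14 ≡ 30; 3^6 ≡ 43 — none is 1, so 3 is a primitive root.
The smallest primitive root modulo 49 is 3.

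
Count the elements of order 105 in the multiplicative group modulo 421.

48

φ(421) = 421 − 1 = 420 = 2^2 · 3 · 5 · 7.
In a cyclic group of order 420, there are φ(d) elements of order d for each divisor d of 420, and zero for non-divisors.
105 = 3 · 5 · 7 divides 420, and φ(105) = 48.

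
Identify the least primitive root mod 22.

7

φ(22) = φ(2)·φ(11) = 1·10 = 10 = 2 · 5.
g is a primitive root iff g^(10/q) ≢ 1 (mod 22) for each prime q ∈ {2, 5}.
g = 2: gcd(2, 22) = 2 > 1, not a unit — skip.
g = 3: 3^5 ≡ 1 — hits 1, so not a primitive root.
g = 4: gcd(4, 22) = 2 > 1, not a unit — skip.
g = 5: 5^5 ≡ 1 — hits 1, so not a primitive root.
g = 6: gcd(6, 22) = 2 > 1, not a unit — skip.
g = 7: 7^5 ≡ 21; 7^2 ≡ 5 — none is 1, so 7 is a primitive root.
So 7 is the smallest generator of (Z/22Z)^×.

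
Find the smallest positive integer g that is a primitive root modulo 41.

6

φ(41) = 41 − 1 = 40 = 2^3 · 5.
Test candidates g = 2, 3, … against the prime factors q ∈ {2, 5} of φ(41): g is a generator iff g^(40/q) ≢ 1 for every such q.
g = 2: 2^20 ≡ 1 — hits 1, so not a primitive root.
g = 3: 3^20 ≡ 40; 3^8 ≡ 1 — hits 1, so not a primitive root.
g = 4: 4^20 ≡ 1 — hits 1, so not a primitive root.
g = 5: 5^20 ≡ 1 — hits 1, so not a primitive root.
g = 6: 6^20 ≡ 40; 6^8 ≡ 10 — none is 1, so 6 is a primitive root.
So 6 is the smallest generator of (Z/41Z)^×.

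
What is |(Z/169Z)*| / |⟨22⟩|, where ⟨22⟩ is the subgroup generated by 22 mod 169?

52

Since 22 ∈ (Z/169Z)^×, its order divides φ(169) = φ(13^2) = 13·(13−1) = 156 = 2^2 · 3 · 13.
Divisors of 156: 1, 2, 3, 4, 6, 12, 13, 26, 39, 52, 78, 156.
Compute 22^d (mod 169) for the divisors d until we hit 1:
22^1 ≡ 22
22^2 ≡ 146
22^3 ≡ 1
The order of 22 is 3, so the subgroup it generates has 3 elements.
[(Z/169Z)^× : ⟨22⟩] = 156/3 = 52.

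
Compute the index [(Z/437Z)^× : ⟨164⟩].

By Lagrange's theorem, ord_437(164) divides φ(437) = φ(19·23) = (19−1)·(23−1) = 18·22 = 396 = 2^2 · 3^2 · 11.
Divisors of 396: 1, 2, 3, 4, 6, 9, 11, 12, 18, 22, 33, 36, 44, 66, 99, 132, 198, 396.
Test each divisor d:
164^1 ≡ 164 (mod 437)
164^2 ≡ 239 (mod 437)
164^3 ≡ 303 (mod 437)
164^4 ≡ 311 (mod 437)
164^6 ≡ 39 (mod 437)
164^9 ≡ 18 (mod 437)
164^11 ≡ 369 (mod 437)
164^12 ≡ 210 (mod 437)
164^18 ≡ 324 (mod 437)
164^22 ≡ 254 (mod 437)
164^33 ≡ 208 (mod 437)
164^36 ≡ 96 (mod 437)
164^44 ≡ 277 (mod 437)
164^66 ≡ 1 (mod 437) ✓
Thus |⟨164⟩| = ord(164) = 66.
The index is φ(437) / ord(164) = 396 / 66 = 6.

6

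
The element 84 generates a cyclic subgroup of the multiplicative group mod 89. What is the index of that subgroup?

Since 84 ∈ (Z/89Z)^×, its order divides φ(89) = 89 − 1 = 88 = 2^3 · 11.
Divisors of 88: 1, 2, 4, 8, 11, 22, 44, 88.
Evaluate successive powers at the divisors of 88:
84^1 ≡ 84 (mod 89)
84^2 ≡ 25 (mod 89)
84^4 ≡ 2 (mod 89)
84^8 ≡ 4 (mod 89)
84^11 ≡ 34 (mod 89)
84^22 ≡ 88 (mod 89)
84^44 ≡ 1 (mod 89) ✓
The order of 84 is 44, so the subgroup it generates has 44 elements.
The index is φ(89) / ord(84) = 88 / 44 = 2.

2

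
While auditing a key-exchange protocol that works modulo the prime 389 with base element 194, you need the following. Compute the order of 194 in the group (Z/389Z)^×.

Since 194 ∈ (Z/389Z)^×, its order divides φ(389) = 389 − 1 = 388 = 2^2 · 97.
Divisors of 388: 1, 2, 4, 97, 194, 388.
Compute 194^d (mod 389) for the divisors d until we hit 1:
194^1 ≡ 194 (mod 389)
194^2 ≡ 292 (mod 389)
194^4 ≡ 73 (mod 389)
194^97 ≡ 115 (mod 389)
194^194 ≡ 388 (mod 389)
194^388 ≡ 1 (mod 389) ✓
Hence ord(194) = 388.

388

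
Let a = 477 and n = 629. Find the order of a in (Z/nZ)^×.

9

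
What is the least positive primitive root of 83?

2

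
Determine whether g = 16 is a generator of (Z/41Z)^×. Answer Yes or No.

φ(41) = 41 − 1 = 40 = 2^3 · 5.
An element g generates (Z/41Z)^× iff g^(40/q) ≢ 1 (mod 41) for each prime q ∈ {2, 5}.
16^20 ≡ 1 (mod 41)  [q = 2: ≡ 1 ✗]
16^8 ≡ 37 (mod 41)  [q = 5: ≢ 1 ✓]
The check at q = 2 fails, so 16 generates a proper subgroup.

No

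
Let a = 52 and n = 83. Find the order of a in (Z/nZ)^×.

82

ord(52) | φ(83) = 83 − 1 = 82 = 2 · 41.
Divisors of 82: 1, 2, 41, 82.
Test each divisor d:
52^1 ≡ 52 (mod 83)
52^2 ≡ 48 (mod 83)
52^41 ≡ 82 (mod 83)
52^82 ≡ 1 (mod 83) ✓
Therefore the multiplicative order of 52 modulo 83 is 82.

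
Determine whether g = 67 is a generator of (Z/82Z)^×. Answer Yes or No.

φ(82) = φ(2)·φ(41) = 1·40 = 40 = 2^3 · 5.
An element g generates (Z/82Z)^× iff g^(40/q) ≢ 1 (mod 82) for each prime q ∈ {2, 5}.
67^20 ≡ 81 (mod 82)  [q = 2: ≢ 1 ✓]
67^8 ≡ 59 (mod 82)  [q = 5: ≢ 1 ✓]
Every test exponent gives a nontrivial residue, hence 67 generates the full group.

Yes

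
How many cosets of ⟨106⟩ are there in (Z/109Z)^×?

By Lagrange's theorem, ord_109(106) divides φ(109) = 109 − 1 = 108 = 2^2 · 3^3.
Divisors of 108: 1, 2, 3, 4, 6, 9, 12, 18, 27, 36, 54, 108.
Evaluate successive powers at the divisors of 108:
106^1 ≡ 106 (mod 109)
106^2 ≡ 9 (mod 109)
106^3 ≡ 82 (mod 109)
106^4 ≡ 81 (mod 109)
106^6 ≡ 75 (mod 109)
106^9 ≡ 46 (mod 109)
106^12 ≡ 66 (mod 109)
106^18 ≡ 45 (mod 109)
106^27 ≡ 108 (mod 109)
106^36 ≡ 63 (mod 109)
106^54 ≡ 1 (mod 109) ✓
The order of 106 is 54, so the subgroup it generates has 54 elements.
[(Z/109Z)^× : ⟨106⟩] = 108/54 = 2.

2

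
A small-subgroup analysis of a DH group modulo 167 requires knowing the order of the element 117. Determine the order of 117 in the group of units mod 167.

By Lagrange's theorem, ord_167(117) divides φ(167) = 167 − 1 = 166 = 2 · 83.
Divisors of 166: 1, 2, 83, 166.
Check 117^d mod 167 for each divisor in increasing order:
117^1 ≡ 117 (mod 167)
117^2 ≡ 162 (mod 167)
117^83 ≡ 166 (mod 167)
117^166 ≡ 1 (mod 167) ✓
Hence ord(117) = 166.

166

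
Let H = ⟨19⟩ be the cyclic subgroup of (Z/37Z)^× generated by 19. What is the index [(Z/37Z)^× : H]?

1

Since 19 ∈ (Z/37Z)^×, its order divides φ(37) = 37 − 1 = 36 = 2^2 · 3^2.
Divisors of 36: 1, 2, 3, 4, 6, 9, 12, 18, 36.
Test each divisor d:
19^1 ≡ 19 (mod 37)
19^2 ≡ 28 (mod 37)
19^3 ≡ 14 (mod 37)
19^4 ≡ 7 (mod 37)
19^6 ≡ 11 (mod 37)
19^9 ≡ 6 (mod 37)
19^12 ≡ 10 (mod 37)
19^18 ≡ 36 (mod 37)
19^36 ≡ 1 (mod 37) ✓
So ord_37(19) = 36, hence |⟨19⟩| = 36.
[(Z/37Z)^× : ⟨19⟩] = 36/36 = 1.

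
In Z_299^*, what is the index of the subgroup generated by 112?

The order of 112 must divide φ(299) = φ(13·23) = (13−1)·(23−1) = 12·22 = 264 = 2^3 · 3 · 11.
Divisors of 264: 1, 2, 3, 4, 6, 8, 11, 12, 22, 24, 33, 44, 66, 88, 132, 264.
Evaluate successive powers at the divisors of 264:
112^1 ≡ 112 (mod 299)
112^2 ≡ 285 (mod 299)
112^3 ≡ 226 (mod 299)
112^4 ≡ 196 (mod 299)
112^6 ≡ 246 (mod 299)
112^8 ≡ 144 (mod 299)
112^11 ≡ 252 (mod 299)
112^12 ≡ 118 (mod 299)
112^22 ≡ 116 (mod 299)
112^24 ≡ 170 (mod 299)
112^33 ≡ 229 (mod 299)
112^44 ≡ 1 (mod 299) ✓
Thus |⟨112⟩| = ord(112) = 44.
[(Z/299Z)^× : ⟨112⟩] = 264/44 = 6.

6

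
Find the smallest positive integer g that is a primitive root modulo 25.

φ(25) = φ(5^2) = 5·(5−1) = 20 = 2^2 · 5.
g is a primitive root iff g^(20/q) ≢ 1 (mod 25) for each prime q ∈ {2, 5}.
g = 2: 2^10 ≡ 24; 2^4 ≡ 16 — none is 1, so 2 is a primitive root.
Hence the least primitive root of 25 is 2.

2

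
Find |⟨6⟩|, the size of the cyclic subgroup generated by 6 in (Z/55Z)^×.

10

By Lagrange's theorem, ord_55(6) divides φ(55) = φ(5·11) = (5−1)·(11−1) = 4·10 = 40 = 2^3 · 5.
Divisors of 40: 1, 2, 4, 5, 8, 10, 20, 40.
Check 6^d mod 55 for each divisor in increasing order:
6^1 ≡ 6 (mod 55)
6^2 ≡ 36 (mod 55)
6^4 ≡ 31 (mod 55)
6^5 ≡ 21 (mod 55)
6^8 ≡ 26 (mod 55)
6^10 ≡ 1 (mod 55) ✓
The smallest such exponent is 10, so the order of 6 is 10.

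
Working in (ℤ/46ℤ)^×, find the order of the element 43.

Since 43 ∈ (Z/46Z)^×, its order divides φ(46) = φ(2)·φ(23) = 1·22 = 22 = 2 · 11.
Divisors of 22: 1, 2, 11, 22.
Test each divisor d:
43^1 ≡ 43 (mod 46)
43^2 ≡ 9 (mod 46)
43^11 ≡ 45 (mod 46)
43^22 ≡ 1 (mod 46) ✓
Therefore the multiplicative order of 43 modulo 46 is 22.

22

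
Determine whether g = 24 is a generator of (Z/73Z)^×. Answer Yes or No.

φ(73) = 73 − 1 = 72 = 2^3 · 3^2.
24 is a primitive root mod 73 iff 24^(φ(73)/q) ≢ 1 for every prime q | φ(73), i.e. q ∈ {2, 3}.
24^36 ≡ 1 (mod 73)  [q = 2: ≡ 1 ✗]
24^24 ≡ 1 (mod 73)  [q = 3: ≡ 1 ✗]
The check at q = 2 fails, so 24 generates a proper subgroup.

No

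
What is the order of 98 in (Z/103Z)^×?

By Lagrange's theorem, ord_103(98) divides φ(103) = 103 − 1 = 102 = 2 · 3 · 17.
Divisors of 102: 1, 2, 3, 6, 17, 34, 51, 102.
Evaluate successive powers at the divisors of 102:
98^1 ≡ 98 (mod 103)
98^2 ≡ 25 (mod 103)
98^3 ≡ 81 (mod 103)
98^6 ≡ 72 (mod 103)
98^17 ≡ 46 (mod 103)
98^34 ≡ 56 (mod 103)
98^51 ≡ 1 (mod 103) ✓
Hence ord(98) = 51.

51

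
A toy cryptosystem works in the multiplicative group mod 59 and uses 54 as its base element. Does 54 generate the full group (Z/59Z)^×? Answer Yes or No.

φ(59) = 59 − 1 = 58 = 2 · 29.
An element g generates (Z/59Z)^× iff g^(58/q) ≢ 1 (mod 59) for each prime q ∈ {2, 29}.
54^29 ≡ 58 (mod 59)  [q = 2: ≢ 1 ✓]
54^2 ≡ 25 (mod 59)  [q = 29: ≢ 1 ✓]
Every test exponent gives a nontrivial residue, hence 54 generates the full group.

Yes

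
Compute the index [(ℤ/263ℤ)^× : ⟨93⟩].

ord(93) | φ(263) = 263 − 1 = 262 = 2 · 131.
Divisors of 262: 1, 2, 131, 262.
Evaluate successive powers at the divisors of 262:
93^1 ≡ 93
93^2 ≡ 233
93^131 ≡ 1
Thus |⟨93⟩| = ord(93) = 131.
[(Z/263Z)^× : ⟨93⟩] = 262/131 = 2.

2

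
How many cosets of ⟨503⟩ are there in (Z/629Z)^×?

The order of 503 must divide φ(629) = φ(17·37) = (17−1)·(37−1) = 16·36 = 576 = 2^6 · 3^2.
Divisors of 576: 1, 2, 3, 4, 6, 8, 9, 12, 16, 18, 24, 32, 36, 48, 64, 72, 96, 144, 192, 288, 576.
Check 503^d mod 629 for each divisor in increasing order:
503^1 ≡ 503 (mod 629)
503^2 ≡ 151 (mod 629)
503^3 ≡ 473 (mod 629)
503^4 ≡ 157 (mod 629)
503^6 ≡ 434 (mod 629)
503^8 ≡ 118 (mod 629)
503^9 ≡ 228 (mod 629)
503^12 ≡ 285 (mod 629)
503^16 ≡ 86 (mod 629)
503^18 ≡ 406 (mod 629)
503^24 ≡ 84 (mod 629)
503^32 ≡ 477 (mod 629)
503^36 ≡ 38 (mod 629)
503^48 ≡ 137 (mod 629)
503^64 ≡ 460 (mod 629)
503^72 ≡ 186 (mod 629)
503^96 ≡ 528 (mod 629)
503^144 ≡ 1 (mod 629) ✓
So ord_629(503) = 144, hence |⟨503⟩| = 144.
[(Z/629Z)^× : ⟨503⟩] = 576/144 = 4.

4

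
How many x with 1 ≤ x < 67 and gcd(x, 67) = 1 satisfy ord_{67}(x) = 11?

10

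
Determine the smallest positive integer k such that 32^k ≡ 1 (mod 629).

72

Since 32 ∈ (Z/629Z)^×, its order divides φ(629) = φ(17·37) = (17−1)·(37−1) = 16·36 = 576 = 2^6 · 3^2.
Divisors of 576: 1, 2, 3, 4, 6, 8, 9, 12, 16, 18, 24, 32, 36, 48, 64, 72, 96, 144, 192, 288, 576.
Test each divisor d:
32^1 ≡ 32 (mod 629)
32^2 ≡ 395 (mod 629)
32^3 ≡ 60 (mod 629)
32^4 ≡ 33 (mod 629)
32^6 ≡ 455 (mod 629)
32^8 ≡ 460 (mod 629)
32^9 ≡ 253 (mod 629)
32^12 ≡ 84 (mod 629)
32^16 ≡ 256 (mod 629)
32^18 ≡ 480 (mod 629)
32^24 ≡ 137 (mod 629)
32^32 ≡ 120 (mod 629)
32^36 ≡ 186 (mod 629)
32^48 ≡ 528 (mod 629)
32^64 ≡ 562 (mod 629)
32^72 ≡ 1 (mod 629) ✓
Therefore the multiplicative order of 32 modulo 629 is 72.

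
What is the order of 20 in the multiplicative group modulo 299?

ord(20) | φ(299) = φ(13·23) = (13−1)·(23−1) = 12·22 = 264 = 2^3 · 3 · 11.
Divisors of 264: 1, 2, 3, 4, 6, 8, 11, 12, 22, 24, 33, 44, 66, 88, 132, 264.
Evaluate successive powers at the divisors of 264:
20^1 ≡ 20
20^2 ≡ 101
20^3 ≡ 226
20^4 ≡ 35
20^6 ≡ 246
20^8 ≡ 29
20^11 ≡ 275
20^12 ≡ 118
20^22 ≡ 277
20^24 ≡ 170
20^33 ≡ 229
20^44 ≡ 185
20^66 ≡ 116
20^88 ≡ 139
20^132 ≡ 1
The smallest such exponent is 132, so the order of 20 is 132.

132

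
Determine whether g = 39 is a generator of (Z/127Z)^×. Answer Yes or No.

Yes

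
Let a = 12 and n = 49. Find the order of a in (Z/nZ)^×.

42

ord(12) | φ(49) = φ(7^2) = 7·(7−1) = 42 = 2 · 3 · 7.
Divisors of 42: 1, 2, 3, 6, 7, 14, 21, 42.
Test each divisor d:
12^1 ≡ 12
12^2 ≡ 46
12^3 ≡ 13
12^6 ≡ 22
12^7 ≡ 19
12^14 ≡ 18
12^21 ≡ 48
12^42 ≡ 1
Therefore the multiplicative order of 12 modulo 49 is 42.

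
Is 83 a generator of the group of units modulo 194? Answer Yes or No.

φ(194) = φ(2)·φ(97) = 1·96 = 96 = 2^5 · 3.
It suffices to check that the order of 83 is not a proper divisor of 96: compute 83^(96/q) for q ∈ {2, 3}.
83^48 ≡ 193 (mod 194)  [q = 2: ≢ 1 ✓]
83^32 ≡ 61 (mod 194)  [q = 3: ≢ 1 ✓]
None equal 1, so ord_194(83) = 96: 83 is a primitive root.

Yes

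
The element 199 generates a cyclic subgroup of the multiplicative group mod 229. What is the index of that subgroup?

3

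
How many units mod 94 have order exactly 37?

0

φ(94) = φ(2)·φ(47) = 1·46 = 46 = 2 · 23.
(Z/94Z)^× is cyclic (|G| = 46); a cyclic group of order m has exactly φ(d) elements of each order d | m, and none otherwise.
Since 37 ∤ 46, the count is 0.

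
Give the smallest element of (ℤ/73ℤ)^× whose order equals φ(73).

5

φ(73) = 73 − 1 = 72 = 2^3 · 3^2.
Test candidates g = 2, 3, … against the prime factors q ∈ {2, 3} of φ(73): g is a generator iff g^(72/q) ≢ 1 for every such q.
g = 2: 2^36 ≡ 1 — hits 1, so not a primitive root.
g = 3: 3^36 ≡ 1 — hits 1, so not a primitive root.
g = 4: 4^36 ≡ 1 — hits 1, so not a primitive root.
g = 5: 5^36 ≡ 72; 5^24 ≡ 8 — none is 1, so 5 is a primitive root.
The smallest primitive root modulo 73 is 5.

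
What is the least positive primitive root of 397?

φ(397) = 397 − 1 = 396 = 2^2 · 3^2 · 11.
Test candidates g = 2, 3, … against the prime factors q ∈ {2, 3, 11} of φ(397): g is a generator iff g^(396/q) ≢ 1 for every such q.
g = 2: 2^198 ≡ 396; 2^132 ≡ 1 — hits 1, so not a primitive root.
g = 3: 3^198 ≡ 1 — hits 1, so not a primitive root.
g = 4: 4^198 ≡ 1 — hits 1, so not a primitive root.
g = 5: 5^198 ≡ 396; 5^132 ≡ 362; 5^36 ≡ 290 — none is 1, so 5 is a primitive root.
The smallest primitive root modulo 397 is 5.

5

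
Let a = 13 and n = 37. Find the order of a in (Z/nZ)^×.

The order of 13 must divide φ(37) = 37 − 1 = 36 = 2^2 · 3^2.
Divisors of 36: 1, 2, 3, 4, 6, 9, 12, 18, 36.
Test each divisor d:
13^1 ≡ 13 (mod 37)
13^2 ≡ 21 (mod 37)
13^3 ≡ 14 (mod 37)
13^4 ≡ 34 (mod 37)
13^6 ≡ 11 (mod 37)
13^9 ≡ 6 (mod 37)
13^12 ≡ 10 (mod 37)
13^18 ≡ 36 (mod 37)
13^36 ≡ 1 (mod 37) ✓
So ord_37(13) = 36.

36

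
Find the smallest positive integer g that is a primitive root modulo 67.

φ(67) = 67 − 1 = 66 = 2 · 3 · 11.
Test candidates g = 2, 3, … against the prime factors q ∈ {2, 3, 11} of φ(67): g is a generator iff g^(66/q) ≢ 1 for every such q.
g = 2: 2^33 ≡ 66; 2^22 ≡ 37; 2^6 ≡ 64 — none is 1, so 2 is a primitive root.
The smallest primitive root modulo 67 is 2.

2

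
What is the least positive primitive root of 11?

2

φ(11) = 11 − 1 = 10 = 2 · 5.
g is a primitive root iff g^(10/q) ≢ 1 (mod 11) for each prime q ∈ {2, 5}.
g = 2: 2^5 ≡ 10; 2^2 ≡ 4 — none is 1, so 2 is a primitive root.
Hence the least primitive root of 11 is 2.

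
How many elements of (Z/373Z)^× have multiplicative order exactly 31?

φ(373) = 373 − 1 = 372 = 2^2 · 3 · 31.
In a cyclic group of order 372, there are φ(d) elements of order d for each divisor d of 372, and zero for non-divisors.
31 | 372, and φ(31) = 31 − 1 = 30.

30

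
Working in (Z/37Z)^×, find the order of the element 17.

36

Since 17 ∈ (Z/37Z)^×, its order divides φ(37) = 37 − 1 = 36 = 2^2 · 3^2.
Divisors of 36: 1, 2, 3, 4, 6, 9, 12, 18, 36.
Test each divisor d:
17^1 ≡ 17 (mod 37)
17^2 ≡ 30 (mod 37)
17^3 ≡ 29 (mod 37)
17^4 ≡ 12 (mod 37)
17^6 ≡ 27 (mod 37)
17^9 ≡ 6 (mod 37)
17^12 ≡ 26 (mod 37)
17^18 ≡ 36 (mod 37)
17^36 ≡ 1 (mod 37) ✓
Hence ord(17) = 36.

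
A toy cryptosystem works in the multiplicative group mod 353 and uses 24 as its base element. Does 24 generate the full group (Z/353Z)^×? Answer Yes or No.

Yes

φ(353) = 353 − 1 = 352 = 2^5 · 11.
It suffices to check that the order of 24 is not a proper divisor of 352: compute 24^(352/q) for q ∈ {2, 11}.
24^176 ≡ 352 (mod 353)  [q = 2: ≢ 1 ✓]
24^32 ≡ 187 (mod 353)  [q = 11: ≢ 1 ✓]
Every test exponent gives a nontrivial residue, hence 24 generates the full group.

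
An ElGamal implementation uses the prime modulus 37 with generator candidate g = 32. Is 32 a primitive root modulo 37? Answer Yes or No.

φ(37) = 37 − 1 = 36 = 2^2 · 3^2.
An element g generates (Z/37Z)^× iff g^(36/q) ≢ 1 (mod 37) for each prime q ∈ {2, 3}.
32^18 ≡ 36 (mod 37)  [q = 2: ≢ 1 ✓]
32^12 ≡ 10 (mod 37)  [q = 3: ≢ 1 ✓]
Every test exponent gives a nontrivial residue, hence 32 generates the full group.

Yes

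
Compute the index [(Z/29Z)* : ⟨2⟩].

The order of 2 must divide φ(29) = 29 − 1 = 28 = 2^2 · 7.
Divisors of 28: 1, 2, 4, 7, 14, 28.
Check 2^d mod 29 for each divisor in increasing order:
2^1 ≡ 2
2^2 ≡ 4
2^4 ≡ 16
2^7 ≡ 12
2^14 ≡ 28
2^28 ≡ 1
Thus |⟨2⟩| = ord(2) = 28.
Index = |(Z/29Z)^×| / |⟨2⟩| = 28 / 28 = 1.

1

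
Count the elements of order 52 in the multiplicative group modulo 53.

φ(53) = 53 − 1 = 52 = 2^2 · 13.
(Z/53Z)^× is cyclic (|G| = 52); a cyclic group of order m has exactly φ(d) elements of each order d | m, and none otherwise.
52 = 2^2 · 13 divides 52, and φ(52) = 24.

24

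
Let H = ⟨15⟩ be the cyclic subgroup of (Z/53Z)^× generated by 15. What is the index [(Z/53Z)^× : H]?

ord(15) | φ(53) = 53 − 1 = 52 = 2^2 · 13.
Divisors of 52: 1, 2, 4, 13, 26, 52.
Evaluate successive powers at the divisors of 52:
15^1 ≡ 15 (mod 53)
15^2 ≡ 13 (mod 53)
15^4 ≡ 10 (mod 53)
15^13 ≡ 1 (mod 53) ✓
So ord_53(15) = 13, hence |⟨15⟩| = 13.
Index = |(Z/53Z)^×| / |⟨15⟩| = 52 / 13 = 4.

4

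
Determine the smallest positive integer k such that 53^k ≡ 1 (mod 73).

72

ord(53) | φ(73) = 73 − 1 = 72 = 2^3 · 3^2.
Divisors of 72: 1, 2, 3, 4, 6, 8, 9, 12, 18, 24, 36, 72.
Compute 53^d (mod 73) for the divisors d until we hit 1:
53^1 ≡ 53
53^2 ≡ 35
53^3 ≡ 30
53^4 ≡ 57
53^6 ≡ 24
53^8 ≡ 37
53^9 ≡ 63
53^12 ≡ 65
53^18 ≡ 27
53^24 ≡ 64
53^36 ≡ 72
53^72 ≡ 1
Therefore the multiplicative order of 53 modulo 73 is 72.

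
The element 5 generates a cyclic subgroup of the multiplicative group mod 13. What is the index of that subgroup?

ord(5) | φ(13) = 13 − 1 = 12 = 2^2 · 3.
Divisors of 12: 1, 2, 3, 4, 6, 12.
Test each divisor d:
5^1 ≡ 5 (mod 13)
5^2 ≡ 12 (mod 13)
5^3 ≡ 8 (mod 13)
5^4 ≡ 1 (mod 13) ✓
The order of 5 is 4, so the subgroup it generates has 4 elements.
The index is φ(13) / ord(5) = 12 / 4 = 3.

3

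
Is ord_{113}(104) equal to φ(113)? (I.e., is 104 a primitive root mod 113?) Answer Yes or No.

φ(113) = 113 − 1 = 112 = 2^4 · 7.
Test 104^(112/q) mod 113 for each prime factor q of 112:
104^56 ≡ 1 (mod 113)  [q = 2: ≡ 1 ✗]
104^16 ≡ 28 (mod 113)  [q = 7: ≢ 1 ✓]
The check at q = 2 fails, so 104 generates a proper subgroup.

No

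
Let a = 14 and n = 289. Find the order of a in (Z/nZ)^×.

272

Since 14 ∈ (Z/289Z)^×, its order divides φ(289) = φ(17^2) = 17·(17−1) = 272 = 2^4 · 17.
Divisors of 272: 1, 2, 4, 8, 16, 17, 34, 68, 136, 272.
Test each divisor d:
14^1 ≡ 14 (mod 289)
14^2 ≡ 196 (mod 289)
14^4 ≡ 268 (mod 289)
14^8 ≡ 152 (mod 289)
14^16 ≡ 273 (mod 289)
14^17 ≡ 65 (mod 289)
14^34 ≡ 179 (mod 289)
14^68 ≡ 251 (mod 289)
14^136 ≡ 288 (mod 289)
14^272 ≡ 1 (mod 289) ✓
So ord_289(14) = 272.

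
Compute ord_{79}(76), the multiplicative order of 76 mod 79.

39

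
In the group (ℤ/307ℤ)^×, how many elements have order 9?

6

φ(307) = 307 − 1 = 306 = 2 · 3^2 · 17.
Since (Z/307Z)^× is cyclic of order 306, the number of elements of order d is φ(d) when d | 306 and 0 otherwise.
9 = 3^2 divides 306, and φ(9) = 6.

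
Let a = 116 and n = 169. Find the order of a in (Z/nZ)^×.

By Lagrange's theorem, ord_169(116) divides φ(169) = φ(13^2) = 13·(13−1) = 156 = 2^2 · 3 · 13.
Divisors of 156: 1, 2, 3, 4, 6, 12, 13, 26, 39, 52, 78, 156.
Test each divisor d:
116^1 ≡ 116 (mod 169)
116^2 ≡ 105 (mod 169)
116^3 ≡ 12 (mod 169)
116^4 ≡ 40 (mod 169)
116^6 ≡ 144 (mod 169)
116^12 ≡ 118 (mod 169)
116^13 ≡ 168 (mod 169)
116^26 ≡ 1 (mod 169) ✓
The smallest such exponent is 26, so the order of 116 is 26.

26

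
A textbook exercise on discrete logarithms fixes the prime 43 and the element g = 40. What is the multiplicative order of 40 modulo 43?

The order of 40 must divide φ(43) = 43 − 1 = 42 = 2 · 3 · 7.
Divisors of 42: 1, 2, 3, 6, 7, 14, 21, 42.
Check 40^d mod 43 for each divisor in increasing order:
40^1 ≡ 40 (mod 43)
40^2 ≡ 9 (mod 43)
40^3 ≡ 16 (mod 43)
40^6 ≡ 41 (mod 43)
40^7 ≡ 6 (mod 43)
40^14 ≡ 36 (mod 43)
40^21 ≡ 1 (mod 43) ✓
The smallest such exponent is 21, so the order of 40 is 21.

21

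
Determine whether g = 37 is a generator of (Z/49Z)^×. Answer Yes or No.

No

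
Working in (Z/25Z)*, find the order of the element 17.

20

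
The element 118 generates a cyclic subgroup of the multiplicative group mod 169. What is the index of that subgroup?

12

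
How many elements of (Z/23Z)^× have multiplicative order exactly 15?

φ(23) = 23 − 1 = 22 = 2 · 11.
In a cyclic group of order 22, there are φ(d) elements of order d for each divisor d of 22, and zero for non-divisors.
15 does not divide 22, so no element of (Z/23Z)^× has order 15.

0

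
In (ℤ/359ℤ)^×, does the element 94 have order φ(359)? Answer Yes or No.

No

φ(359) = 359 − 1 = 358 = 2 · 179.
Test 94^(358/q) mod 359 for each prime factor q of 358:
94^179 ≡ 1 (mod 359)  [q = 2: ≡ 1 ✗]
94^2 ≡ 220 (mod 359)  [q = 179: ≢ 1 ✓]
Since 94^179 ≡ 1, the order of 94 divides 179 < 358, so 94 is not a primitive root.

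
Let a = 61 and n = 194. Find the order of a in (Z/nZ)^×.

Since 61 ∈ (Z/194Z)^×, its order divides φ(194) = φ(2)·φ(97) = 1·96 = 96 = 2^5 · 3.
Divisors of 96: 1, 2, 3, 4, 6, 8, 12, 16, 24, 32, 48, 96.
Test each divisor d:
61^1 ≡ 61 (mod 194)
61^2 ≡ 35 (mod 194)
61^3 ≡ 1 (mod 194) ✓
Therefore the multiplicative order of 61 modulo 194 is 3.

3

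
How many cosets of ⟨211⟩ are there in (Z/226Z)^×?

28

By Lagrange's theorem, ord_226(211) divides φ(226) = φ(2)·φ(113) = 1·112 = 112 = 2^4 · 7.
Divisors of 112: 1, 2, 4, 7, 8, 14, 16, 28, 56, 112.
Evaluate successive powers at the divisors of 112:
211^1 ≡ 211
211^2 ≡ 225
211^4 ≡ 1
So ord_226(211) = 4, hence |⟨211⟩| = 4.
Index = |(Z/226Z)^×| / |⟨211⟩| = 112 / 4 = 28.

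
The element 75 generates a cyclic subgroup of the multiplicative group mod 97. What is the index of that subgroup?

24

By Lagrange's theorem, ord_97(75) divides φ(97) = 97 − 1 = 96 = 2^5 · 3.
Divisors of 96: 1, 2, 3, 4, 6, 8, 12, 16, 24, 32, 48, 96.
Test each divisor d:
75^1 ≡ 75 (mod 97)
75^2 ≡ 96 (mod 97)
75^3 ≡ 22 (mod 97)
75^4 ≡ 1 (mod 97) ✓
Thus |⟨75⟩| = ord(75) = 4.
Index = |(Z/97Z)^×| / |⟨75⟩| = 96 / 4 = 24.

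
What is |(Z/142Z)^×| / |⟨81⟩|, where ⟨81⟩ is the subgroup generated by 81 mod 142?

Since 81 ∈ (Z/142Z)^×, its order divides φ(142) = φ(2)·φ(71) = 1·70 = 70 = 2 · 5 · 7.
Divisors of 70: 1, 2, 5, 7, 10, 14, 35, 70.
Compute 81^d (mod 142) for the divisors d until we hit 1:
81^1 ≡ 81 (mod 142)
81^2 ≡ 29 (mod 142)
81^5 ≡ 103 (mod 142)
81^7 ≡ 5 (mod 142)
81^10 ≡ 101 (mod 142)
81^14 ≡ 25 (mod 142)
81^35 ≡ 1 (mod 142) ✓
Thus |⟨81⟩| = ord(81) = 35.
Index = |(Z/142Z)^×| / |⟨81⟩| = 70 / 35 = 2.

2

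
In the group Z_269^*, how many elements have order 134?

66

φ(269) = 269 − 1 = 268 = 2^2 · 67.
Since (Z/269Z)^× is cyclic of order 268, the number of elements of order d is φ(d) when d | 268 and 0 otherwise.
134 = 2 · 67 divides 268, and φ(134) = 66.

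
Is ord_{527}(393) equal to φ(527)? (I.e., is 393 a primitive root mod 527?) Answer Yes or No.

527 = 17 · 31 is a product of two distinct odd primes, so (Z/527Z)^× ≅ (Z/17Z)^× × (Z/31Z)^× is not cyclic.
No primitive root modulo 527 exists; in particular 393 is not one.

No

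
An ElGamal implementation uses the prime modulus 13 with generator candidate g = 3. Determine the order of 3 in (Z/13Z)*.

3

Since 3 ∈ (Z/13Z)^×, its order divides φ(13) = 13 − 1 = 12 = 2^2 · 3.
Divisors of 12: 1, 2, 3, 4, 6, 12.
Evaluate successive powers at the divisors of 12:
3^1 ≡ 3 (mod 13)
3^2 ≡ 9 (mod 13)
3^3 ≡ 1 (mod 13) ✓
The smallest such exponent is 3, so the order of 3 is 3.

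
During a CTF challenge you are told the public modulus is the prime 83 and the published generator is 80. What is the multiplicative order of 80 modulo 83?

82

The order of 80 must divide φ(83) = 83 − 1 = 82 = 2 · 41.
Divisors of 82: 1, 2, 41, 82.
Test each divisor d:
80^1 ≡ 80
80^2 ≡ 9
80^41 ≡ 82
80^82 ≡ 1
Therefore the multiplicative order of 80 modulo 83 is 82.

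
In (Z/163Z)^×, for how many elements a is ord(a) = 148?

0

φ(163) = 163 − 1 = 162 = 2 · 3^4.
(Z/163Z)^× is cyclic (|G| = 162); a cyclic group of order m has exactly φ(d) elements of each order d | m, and none otherwise.
148 does not divide 162, so no element of (Z/163Z)^× has order 148.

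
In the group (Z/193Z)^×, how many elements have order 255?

0

φ(193) = 193 − 1 = 192 = 2^6 · 3.
(Z/193Z)^× is cyclic (|G| = 192); a cyclic group of order m has exactly φ(d) elements of each order d | m, and none otherwise.
Since 255 ∤ 192, the count is 0.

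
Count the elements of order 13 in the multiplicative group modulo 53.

φ(53) = 53 − 1 = 52 = 2^2 · 13.
(Z/53Z)^× is cyclic (|G| = 52); a cyclic group of order m has exactly φ(d) elements of each order d | m, and none otherwise.
13 | 52, and φ(13) = 13 − 1 = 12.

12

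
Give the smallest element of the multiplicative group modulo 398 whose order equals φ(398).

φ(398) = φ(2)·φ(199) = 1·198 = 198 = 2 · 3^2 · 11.
g is a primitive root iff g^(198/q) ≢ 1 (mod 398) for each prime q ∈ {2, 3, 11}.
g = 2: gcd(2, 398) = 2 > 1, not a unit — skip.
g = 3: 3^99 ≡ 397; 3^66 ≡ 305; 3^18 ≡ 125 — none is 1, so 3 is a primitive root.
Hence the least primitive root of 398 is 3.

3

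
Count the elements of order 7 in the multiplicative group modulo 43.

6

φ(43) = 43 − 1 = 42 = 2 · 3 · 7.
Since (Z/43Z)^× is cyclic of order 42, the number of elements of order d is φ(d) when d | 42 and 0 otherwise.
7 | 42, and φ(7) = 7 − 1 = 6.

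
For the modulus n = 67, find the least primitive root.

φ(67) = 67 − 1 = 66 = 2 · 3 · 11.
Test candidates g = 2, 3, … against the prime factors q ∈ {2, 3, 11} of φ(67): g is a generator iff g^(66/q) ≢ 1 for every such q.
g = 2: 2^33 ≡ 66; 2^22 ≡ 37; 2^6 ≡ 64 — none is 1, so 2 is a primitive root.
The smallest primitive root modulo 67 is 2.

2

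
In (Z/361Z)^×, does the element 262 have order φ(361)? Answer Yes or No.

No

φ(361) = φ(19^2) = 19·(19−1) = 342 = 2 · 3^2 · 19.
262 is a primitive root mod 361 iff 262^(φ(361)/q) ≢ 1 for every prime q | φ(361), i.e. q ∈ {2, 3, 19}.
262^171 ≡ 360 (mod 361)  [q = 2: ≢ 1 ✓]
262^114 ≡ 68 (mod 361)  [q = 3: ≢ 1 ✓]
262^18 ≡ 1 (mod 361)  [q = 19: ≡ 1 ✗]
262^18 ≡ 1 shows ord(262) | 18, strictly less than φ(361); not a primitive root.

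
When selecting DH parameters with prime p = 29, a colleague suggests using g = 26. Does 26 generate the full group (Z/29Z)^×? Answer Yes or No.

φ(29) = 29 − 1 = 28 = 2^2 · 7.
An element g generates (Z/29Z)^× iff g^(28/q) ≢ 1 (mod 29) for each prime q ∈ {2, 7}.
26^14 ≡ 28 (mod 29)  [q = 2: ≢ 1 ✓]
26^4 ≡ 23 (mod 29)  [q = 7: ≢ 1 ✓]
None equal 1, so ord_29(26) = 28: 26 is a primitive root.

Yes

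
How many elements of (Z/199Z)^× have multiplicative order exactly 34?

0

φ(199) = 199 − 1 = 198 = 2 · 3^2 · 11.
(Z/199Z)^× is cyclic (|G| = 198); a cyclic group of order m has exactly φ(d) elements of each order d | m, and none otherwise.
34 does not divide 198, so no element of (Z/199Z)^× has order 34.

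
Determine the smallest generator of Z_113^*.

3

φ(113) = 113 − 1 = 112 = 2^4 · 7.
g is a primitive root iff g^(112/q) ≢ 1 (mod 113) for each prime q ∈ {2, 7}.
g = 2: 2^56 ≡ 1 — hits 1, so not a primitive root.
g = 3: 3^56 ≡ 112; 3^16 ≡ 49 — none is 1, so 3 is a primitive root.
So 3 is the smallest generator of (Z/113Z)^×.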